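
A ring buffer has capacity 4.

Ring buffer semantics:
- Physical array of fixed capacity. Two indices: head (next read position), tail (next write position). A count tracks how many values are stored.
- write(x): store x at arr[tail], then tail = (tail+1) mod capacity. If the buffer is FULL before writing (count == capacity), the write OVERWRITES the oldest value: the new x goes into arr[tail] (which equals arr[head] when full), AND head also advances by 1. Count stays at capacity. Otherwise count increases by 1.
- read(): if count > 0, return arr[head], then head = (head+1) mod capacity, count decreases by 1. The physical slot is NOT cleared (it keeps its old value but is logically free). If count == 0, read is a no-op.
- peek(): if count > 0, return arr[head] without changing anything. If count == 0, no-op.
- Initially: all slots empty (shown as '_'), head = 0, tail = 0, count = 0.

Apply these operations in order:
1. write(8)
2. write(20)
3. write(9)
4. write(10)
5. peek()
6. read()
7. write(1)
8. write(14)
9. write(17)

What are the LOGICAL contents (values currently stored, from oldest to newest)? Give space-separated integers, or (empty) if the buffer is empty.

Answer: 10 1 14 17

Derivation:
After op 1 (write(8)): arr=[8 _ _ _] head=0 tail=1 count=1
After op 2 (write(20)): arr=[8 20 _ _] head=0 tail=2 count=2
After op 3 (write(9)): arr=[8 20 9 _] head=0 tail=3 count=3
After op 4 (write(10)): arr=[8 20 9 10] head=0 tail=0 count=4
After op 5 (peek()): arr=[8 20 9 10] head=0 tail=0 count=4
After op 6 (read()): arr=[8 20 9 10] head=1 tail=0 count=3
After op 7 (write(1)): arr=[1 20 9 10] head=1 tail=1 count=4
After op 8 (write(14)): arr=[1 14 9 10] head=2 tail=2 count=4
After op 9 (write(17)): arr=[1 14 17 10] head=3 tail=3 count=4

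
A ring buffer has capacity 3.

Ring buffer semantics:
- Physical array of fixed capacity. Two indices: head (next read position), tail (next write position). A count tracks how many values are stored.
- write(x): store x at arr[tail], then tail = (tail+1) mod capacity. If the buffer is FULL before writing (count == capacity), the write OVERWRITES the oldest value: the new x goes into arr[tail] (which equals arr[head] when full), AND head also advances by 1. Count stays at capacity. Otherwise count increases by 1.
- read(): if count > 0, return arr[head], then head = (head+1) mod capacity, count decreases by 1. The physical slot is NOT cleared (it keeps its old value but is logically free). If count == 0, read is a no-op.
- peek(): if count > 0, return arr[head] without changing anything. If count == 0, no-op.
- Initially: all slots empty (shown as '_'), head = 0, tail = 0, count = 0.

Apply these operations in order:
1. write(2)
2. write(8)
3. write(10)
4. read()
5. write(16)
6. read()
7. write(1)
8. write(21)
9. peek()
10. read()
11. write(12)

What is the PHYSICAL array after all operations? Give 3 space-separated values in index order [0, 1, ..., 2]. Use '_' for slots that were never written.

After op 1 (write(2)): arr=[2 _ _] head=0 tail=1 count=1
After op 2 (write(8)): arr=[2 8 _] head=0 tail=2 count=2
After op 3 (write(10)): arr=[2 8 10] head=0 tail=0 count=3
After op 4 (read()): arr=[2 8 10] head=1 tail=0 count=2
After op 5 (write(16)): arr=[16 8 10] head=1 tail=1 count=3
After op 6 (read()): arr=[16 8 10] head=2 tail=1 count=2
After op 7 (write(1)): arr=[16 1 10] head=2 tail=2 count=3
After op 8 (write(21)): arr=[16 1 21] head=0 tail=0 count=3
After op 9 (peek()): arr=[16 1 21] head=0 tail=0 count=3
After op 10 (read()): arr=[16 1 21] head=1 tail=0 count=2
After op 11 (write(12)): arr=[12 1 21] head=1 tail=1 count=3

Answer: 12 1 21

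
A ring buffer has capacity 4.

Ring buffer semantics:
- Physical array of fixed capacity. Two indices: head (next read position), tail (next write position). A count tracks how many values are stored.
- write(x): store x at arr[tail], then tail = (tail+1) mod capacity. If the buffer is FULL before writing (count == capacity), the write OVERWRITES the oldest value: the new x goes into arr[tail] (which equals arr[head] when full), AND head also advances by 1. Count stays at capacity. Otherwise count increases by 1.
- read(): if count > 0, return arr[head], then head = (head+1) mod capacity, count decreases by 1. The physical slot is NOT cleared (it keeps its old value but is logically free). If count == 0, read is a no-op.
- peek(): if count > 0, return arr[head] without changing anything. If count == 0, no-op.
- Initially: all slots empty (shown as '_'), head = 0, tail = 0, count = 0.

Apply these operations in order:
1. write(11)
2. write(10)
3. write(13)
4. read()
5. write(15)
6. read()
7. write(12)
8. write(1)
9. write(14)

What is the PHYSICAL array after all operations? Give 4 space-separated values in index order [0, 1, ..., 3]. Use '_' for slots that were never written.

After op 1 (write(11)): arr=[11 _ _ _] head=0 tail=1 count=1
After op 2 (write(10)): arr=[11 10 _ _] head=0 tail=2 count=2
After op 3 (write(13)): arr=[11 10 13 _] head=0 tail=3 count=3
After op 4 (read()): arr=[11 10 13 _] head=1 tail=3 count=2
After op 5 (write(15)): arr=[11 10 13 15] head=1 tail=0 count=3
After op 6 (read()): arr=[11 10 13 15] head=2 tail=0 count=2
After op 7 (write(12)): arr=[12 10 13 15] head=2 tail=1 count=3
After op 8 (write(1)): arr=[12 1 13 15] head=2 tail=2 count=4
After op 9 (write(14)): arr=[12 1 14 15] head=3 tail=3 count=4

Answer: 12 1 14 15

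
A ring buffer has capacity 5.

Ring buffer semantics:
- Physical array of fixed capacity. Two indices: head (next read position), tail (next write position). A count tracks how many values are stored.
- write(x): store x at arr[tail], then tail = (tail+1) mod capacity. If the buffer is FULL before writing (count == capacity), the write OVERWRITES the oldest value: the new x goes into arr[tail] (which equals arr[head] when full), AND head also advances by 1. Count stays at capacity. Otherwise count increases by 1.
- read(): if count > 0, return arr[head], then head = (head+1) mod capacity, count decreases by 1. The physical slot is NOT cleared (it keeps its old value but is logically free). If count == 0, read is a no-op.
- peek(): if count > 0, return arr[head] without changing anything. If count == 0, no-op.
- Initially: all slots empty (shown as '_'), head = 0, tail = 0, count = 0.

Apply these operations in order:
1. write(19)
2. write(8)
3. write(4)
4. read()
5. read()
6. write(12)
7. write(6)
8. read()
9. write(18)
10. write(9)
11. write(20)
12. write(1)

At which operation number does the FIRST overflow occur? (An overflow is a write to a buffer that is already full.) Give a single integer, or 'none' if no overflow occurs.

Answer: 12

Derivation:
After op 1 (write(19)): arr=[19 _ _ _ _] head=0 tail=1 count=1
After op 2 (write(8)): arr=[19 8 _ _ _] head=0 tail=2 count=2
After op 3 (write(4)): arr=[19 8 4 _ _] head=0 tail=3 count=3
After op 4 (read()): arr=[19 8 4 _ _] head=1 tail=3 count=2
After op 5 (read()): arr=[19 8 4 _ _] head=2 tail=3 count=1
After op 6 (write(12)): arr=[19 8 4 12 _] head=2 tail=4 count=2
After op 7 (write(6)): arr=[19 8 4 12 6] head=2 tail=0 count=3
After op 8 (read()): arr=[19 8 4 12 6] head=3 tail=0 count=2
After op 9 (write(18)): arr=[18 8 4 12 6] head=3 tail=1 count=3
After op 10 (write(9)): arr=[18 9 4 12 6] head=3 tail=2 count=4
After op 11 (write(20)): arr=[18 9 20 12 6] head=3 tail=3 count=5
After op 12 (write(1)): arr=[18 9 20 1 6] head=4 tail=4 count=5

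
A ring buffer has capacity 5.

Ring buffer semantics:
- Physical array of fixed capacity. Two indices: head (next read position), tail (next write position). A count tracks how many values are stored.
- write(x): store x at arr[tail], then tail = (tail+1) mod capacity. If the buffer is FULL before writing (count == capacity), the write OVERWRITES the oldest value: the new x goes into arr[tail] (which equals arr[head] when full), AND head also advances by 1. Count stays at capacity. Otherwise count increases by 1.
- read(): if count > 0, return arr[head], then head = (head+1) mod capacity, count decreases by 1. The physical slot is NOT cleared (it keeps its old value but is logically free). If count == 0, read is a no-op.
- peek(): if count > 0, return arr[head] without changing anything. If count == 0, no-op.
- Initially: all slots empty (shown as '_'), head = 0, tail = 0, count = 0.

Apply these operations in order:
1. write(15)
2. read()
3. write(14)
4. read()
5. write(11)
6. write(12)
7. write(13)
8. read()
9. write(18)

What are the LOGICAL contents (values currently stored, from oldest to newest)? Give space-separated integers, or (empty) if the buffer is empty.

Answer: 12 13 18

Derivation:
After op 1 (write(15)): arr=[15 _ _ _ _] head=0 tail=1 count=1
After op 2 (read()): arr=[15 _ _ _ _] head=1 tail=1 count=0
After op 3 (write(14)): arr=[15 14 _ _ _] head=1 tail=2 count=1
After op 4 (read()): arr=[15 14 _ _ _] head=2 tail=2 count=0
After op 5 (write(11)): arr=[15 14 11 _ _] head=2 tail=3 count=1
After op 6 (write(12)): arr=[15 14 11 12 _] head=2 tail=4 count=2
After op 7 (write(13)): arr=[15 14 11 12 13] head=2 tail=0 count=3
After op 8 (read()): arr=[15 14 11 12 13] head=3 tail=0 count=2
After op 9 (write(18)): arr=[18 14 11 12 13] head=3 tail=1 count=3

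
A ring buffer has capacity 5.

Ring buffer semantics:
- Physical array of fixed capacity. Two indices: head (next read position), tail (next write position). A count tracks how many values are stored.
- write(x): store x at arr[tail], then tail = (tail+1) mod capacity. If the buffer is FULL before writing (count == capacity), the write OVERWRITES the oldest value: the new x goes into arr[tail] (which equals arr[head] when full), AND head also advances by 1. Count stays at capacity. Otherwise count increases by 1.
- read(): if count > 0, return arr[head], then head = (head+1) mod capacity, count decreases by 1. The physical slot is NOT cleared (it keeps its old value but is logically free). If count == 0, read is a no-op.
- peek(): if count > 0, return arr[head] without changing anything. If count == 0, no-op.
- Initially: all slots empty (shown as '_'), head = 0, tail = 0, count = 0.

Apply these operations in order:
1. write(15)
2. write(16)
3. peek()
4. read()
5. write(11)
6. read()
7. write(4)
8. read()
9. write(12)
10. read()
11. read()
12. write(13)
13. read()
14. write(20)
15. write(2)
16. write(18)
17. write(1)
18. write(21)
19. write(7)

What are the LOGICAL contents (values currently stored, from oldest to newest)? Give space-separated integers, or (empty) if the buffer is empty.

After op 1 (write(15)): arr=[15 _ _ _ _] head=0 tail=1 count=1
After op 2 (write(16)): arr=[15 16 _ _ _] head=0 tail=2 count=2
After op 3 (peek()): arr=[15 16 _ _ _] head=0 tail=2 count=2
After op 4 (read()): arr=[15 16 _ _ _] head=1 tail=2 count=1
After op 5 (write(11)): arr=[15 16 11 _ _] head=1 tail=3 count=2
After op 6 (read()): arr=[15 16 11 _ _] head=2 tail=3 count=1
After op 7 (write(4)): arr=[15 16 11 4 _] head=2 tail=4 count=2
After op 8 (read()): arr=[15 16 11 4 _] head=3 tail=4 count=1
After op 9 (write(12)): arr=[15 16 11 4 12] head=3 tail=0 count=2
After op 10 (read()): arr=[15 16 11 4 12] head=4 tail=0 count=1
After op 11 (read()): arr=[15 16 11 4 12] head=0 tail=0 count=0
After op 12 (write(13)): arr=[13 16 11 4 12] head=0 tail=1 count=1
After op 13 (read()): arr=[13 16 11 4 12] head=1 tail=1 count=0
After op 14 (write(20)): arr=[13 20 11 4 12] head=1 tail=2 count=1
After op 15 (write(2)): arr=[13 20 2 4 12] head=1 tail=3 count=2
After op 16 (write(18)): arr=[13 20 2 18 12] head=1 tail=4 count=3
After op 17 (write(1)): arr=[13 20 2 18 1] head=1 tail=0 count=4
After op 18 (write(21)): arr=[21 20 2 18 1] head=1 tail=1 count=5
After op 19 (write(7)): arr=[21 7 2 18 1] head=2 tail=2 count=5

Answer: 2 18 1 21 7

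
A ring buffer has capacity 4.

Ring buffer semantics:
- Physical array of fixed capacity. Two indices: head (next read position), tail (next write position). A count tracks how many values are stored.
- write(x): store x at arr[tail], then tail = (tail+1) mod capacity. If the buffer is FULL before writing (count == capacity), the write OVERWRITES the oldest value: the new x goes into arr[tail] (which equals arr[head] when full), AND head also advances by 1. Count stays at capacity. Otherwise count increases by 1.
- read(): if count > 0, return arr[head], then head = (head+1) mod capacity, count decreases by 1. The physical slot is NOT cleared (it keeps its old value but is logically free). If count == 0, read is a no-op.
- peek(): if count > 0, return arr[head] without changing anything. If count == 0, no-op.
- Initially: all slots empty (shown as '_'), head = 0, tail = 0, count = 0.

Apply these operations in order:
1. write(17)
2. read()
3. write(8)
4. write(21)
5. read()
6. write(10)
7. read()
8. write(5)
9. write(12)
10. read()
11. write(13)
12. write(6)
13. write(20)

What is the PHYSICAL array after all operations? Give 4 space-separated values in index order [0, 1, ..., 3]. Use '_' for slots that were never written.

After op 1 (write(17)): arr=[17 _ _ _] head=0 tail=1 count=1
After op 2 (read()): arr=[17 _ _ _] head=1 tail=1 count=0
After op 3 (write(8)): arr=[17 8 _ _] head=1 tail=2 count=1
After op 4 (write(21)): arr=[17 8 21 _] head=1 tail=3 count=2
After op 5 (read()): arr=[17 8 21 _] head=2 tail=3 count=1
After op 6 (write(10)): arr=[17 8 21 10] head=2 tail=0 count=2
After op 7 (read()): arr=[17 8 21 10] head=3 tail=0 count=1
After op 8 (write(5)): arr=[5 8 21 10] head=3 tail=1 count=2
After op 9 (write(12)): arr=[5 12 21 10] head=3 tail=2 count=3
After op 10 (read()): arr=[5 12 21 10] head=0 tail=2 count=2
After op 11 (write(13)): arr=[5 12 13 10] head=0 tail=3 count=3
After op 12 (write(6)): arr=[5 12 13 6] head=0 tail=0 count=4
After op 13 (write(20)): arr=[20 12 13 6] head=1 tail=1 count=4

Answer: 20 12 13 6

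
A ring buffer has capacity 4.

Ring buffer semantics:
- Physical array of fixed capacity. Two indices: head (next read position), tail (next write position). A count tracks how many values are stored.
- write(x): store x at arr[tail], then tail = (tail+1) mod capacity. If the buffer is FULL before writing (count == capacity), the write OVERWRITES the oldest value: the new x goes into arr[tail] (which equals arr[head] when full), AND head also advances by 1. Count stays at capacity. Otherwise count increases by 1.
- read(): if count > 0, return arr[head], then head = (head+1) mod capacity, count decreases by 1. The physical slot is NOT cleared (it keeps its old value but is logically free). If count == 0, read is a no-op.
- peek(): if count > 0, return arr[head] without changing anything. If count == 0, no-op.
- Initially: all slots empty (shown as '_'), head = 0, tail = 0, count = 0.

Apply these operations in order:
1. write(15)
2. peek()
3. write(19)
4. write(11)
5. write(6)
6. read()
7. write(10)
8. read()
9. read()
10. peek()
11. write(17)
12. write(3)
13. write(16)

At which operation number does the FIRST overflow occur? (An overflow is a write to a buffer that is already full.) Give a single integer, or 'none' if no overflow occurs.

Answer: 13

Derivation:
After op 1 (write(15)): arr=[15 _ _ _] head=0 tail=1 count=1
After op 2 (peek()): arr=[15 _ _ _] head=0 tail=1 count=1
After op 3 (write(19)): arr=[15 19 _ _] head=0 tail=2 count=2
After op 4 (write(11)): arr=[15 19 11 _] head=0 tail=3 count=3
After op 5 (write(6)): arr=[15 19 11 6] head=0 tail=0 count=4
After op 6 (read()): arr=[15 19 11 6] head=1 tail=0 count=3
After op 7 (write(10)): arr=[10 19 11 6] head=1 tail=1 count=4
After op 8 (read()): arr=[10 19 11 6] head=2 tail=1 count=3
After op 9 (read()): arr=[10 19 11 6] head=3 tail=1 count=2
After op 10 (peek()): arr=[10 19 11 6] head=3 tail=1 count=2
After op 11 (write(17)): arr=[10 17 11 6] head=3 tail=2 count=3
After op 12 (write(3)): arr=[10 17 3 6] head=3 tail=3 count=4
After op 13 (write(16)): arr=[10 17 3 16] head=0 tail=0 count=4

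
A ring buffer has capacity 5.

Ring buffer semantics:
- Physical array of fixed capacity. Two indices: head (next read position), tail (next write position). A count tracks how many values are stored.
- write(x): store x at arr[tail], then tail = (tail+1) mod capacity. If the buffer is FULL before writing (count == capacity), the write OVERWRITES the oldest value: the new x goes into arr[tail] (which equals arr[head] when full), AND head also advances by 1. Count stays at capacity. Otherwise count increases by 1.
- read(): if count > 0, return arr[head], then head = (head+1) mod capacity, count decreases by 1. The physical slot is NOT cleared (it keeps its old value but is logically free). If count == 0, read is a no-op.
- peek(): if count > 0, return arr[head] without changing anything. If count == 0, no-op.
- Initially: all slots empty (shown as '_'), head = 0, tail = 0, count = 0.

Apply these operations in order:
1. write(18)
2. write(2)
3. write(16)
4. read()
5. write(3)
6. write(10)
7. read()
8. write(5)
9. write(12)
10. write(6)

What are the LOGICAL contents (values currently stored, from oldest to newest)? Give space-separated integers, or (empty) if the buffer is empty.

Answer: 3 10 5 12 6

Derivation:
After op 1 (write(18)): arr=[18 _ _ _ _] head=0 tail=1 count=1
After op 2 (write(2)): arr=[18 2 _ _ _] head=0 tail=2 count=2
After op 3 (write(16)): arr=[18 2 16 _ _] head=0 tail=3 count=3
After op 4 (read()): arr=[18 2 16 _ _] head=1 tail=3 count=2
After op 5 (write(3)): arr=[18 2 16 3 _] head=1 tail=4 count=3
After op 6 (write(10)): arr=[18 2 16 3 10] head=1 tail=0 count=4
After op 7 (read()): arr=[18 2 16 3 10] head=2 tail=0 count=3
After op 8 (write(5)): arr=[5 2 16 3 10] head=2 tail=1 count=4
After op 9 (write(12)): arr=[5 12 16 3 10] head=2 tail=2 count=5
After op 10 (write(6)): arr=[5 12 6 3 10] head=3 tail=3 count=5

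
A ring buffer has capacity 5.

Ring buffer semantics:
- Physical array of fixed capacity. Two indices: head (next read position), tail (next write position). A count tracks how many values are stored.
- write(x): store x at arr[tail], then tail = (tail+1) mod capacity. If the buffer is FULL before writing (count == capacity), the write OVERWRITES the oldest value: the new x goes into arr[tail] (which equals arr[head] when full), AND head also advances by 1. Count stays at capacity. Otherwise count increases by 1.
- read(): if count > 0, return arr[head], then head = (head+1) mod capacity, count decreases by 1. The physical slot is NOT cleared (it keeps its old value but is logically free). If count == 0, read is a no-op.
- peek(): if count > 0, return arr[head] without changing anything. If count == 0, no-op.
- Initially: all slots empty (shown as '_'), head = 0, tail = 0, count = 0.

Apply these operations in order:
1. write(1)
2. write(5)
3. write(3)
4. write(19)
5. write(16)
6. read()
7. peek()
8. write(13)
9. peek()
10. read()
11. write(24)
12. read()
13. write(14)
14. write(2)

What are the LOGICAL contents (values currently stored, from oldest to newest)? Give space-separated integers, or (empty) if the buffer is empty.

After op 1 (write(1)): arr=[1 _ _ _ _] head=0 tail=1 count=1
After op 2 (write(5)): arr=[1 5 _ _ _] head=0 tail=2 count=2
After op 3 (write(3)): arr=[1 5 3 _ _] head=0 tail=3 count=3
After op 4 (write(19)): arr=[1 5 3 19 _] head=0 tail=4 count=4
After op 5 (write(16)): arr=[1 5 3 19 16] head=0 tail=0 count=5
After op 6 (read()): arr=[1 5 3 19 16] head=1 tail=0 count=4
After op 7 (peek()): arr=[1 5 3 19 16] head=1 tail=0 count=4
After op 8 (write(13)): arr=[13 5 3 19 16] head=1 tail=1 count=5
After op 9 (peek()): arr=[13 5 3 19 16] head=1 tail=1 count=5
After op 10 (read()): arr=[13 5 3 19 16] head=2 tail=1 count=4
After op 11 (write(24)): arr=[13 24 3 19 16] head=2 tail=2 count=5
After op 12 (read()): arr=[13 24 3 19 16] head=3 tail=2 count=4
After op 13 (write(14)): arr=[13 24 14 19 16] head=3 tail=3 count=5
After op 14 (write(2)): arr=[13 24 14 2 16] head=4 tail=4 count=5

Answer: 16 13 24 14 2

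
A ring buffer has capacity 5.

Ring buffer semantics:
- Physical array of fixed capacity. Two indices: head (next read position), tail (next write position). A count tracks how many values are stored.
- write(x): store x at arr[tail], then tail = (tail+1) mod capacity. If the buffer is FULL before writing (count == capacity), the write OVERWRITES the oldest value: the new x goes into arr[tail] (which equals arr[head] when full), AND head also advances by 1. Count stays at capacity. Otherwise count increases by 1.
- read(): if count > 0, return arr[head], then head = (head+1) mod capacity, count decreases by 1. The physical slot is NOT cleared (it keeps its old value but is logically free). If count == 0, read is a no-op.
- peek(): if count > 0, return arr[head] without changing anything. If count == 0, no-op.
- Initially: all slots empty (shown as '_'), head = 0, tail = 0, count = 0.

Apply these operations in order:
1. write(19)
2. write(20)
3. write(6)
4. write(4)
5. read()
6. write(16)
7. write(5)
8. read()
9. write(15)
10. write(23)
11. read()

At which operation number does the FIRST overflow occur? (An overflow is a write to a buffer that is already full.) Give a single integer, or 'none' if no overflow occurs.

Answer: 10

Derivation:
After op 1 (write(19)): arr=[19 _ _ _ _] head=0 tail=1 count=1
After op 2 (write(20)): arr=[19 20 _ _ _] head=0 tail=2 count=2
After op 3 (write(6)): arr=[19 20 6 _ _] head=0 tail=3 count=3
After op 4 (write(4)): arr=[19 20 6 4 _] head=0 tail=4 count=4
After op 5 (read()): arr=[19 20 6 4 _] head=1 tail=4 count=3
After op 6 (write(16)): arr=[19 20 6 4 16] head=1 tail=0 count=4
After op 7 (write(5)): arr=[5 20 6 4 16] head=1 tail=1 count=5
After op 8 (read()): arr=[5 20 6 4 16] head=2 tail=1 count=4
After op 9 (write(15)): arr=[5 15 6 4 16] head=2 tail=2 count=5
After op 10 (write(23)): arr=[5 15 23 4 16] head=3 tail=3 count=5
After op 11 (read()): arr=[5 15 23 4 16] head=4 tail=3 count=4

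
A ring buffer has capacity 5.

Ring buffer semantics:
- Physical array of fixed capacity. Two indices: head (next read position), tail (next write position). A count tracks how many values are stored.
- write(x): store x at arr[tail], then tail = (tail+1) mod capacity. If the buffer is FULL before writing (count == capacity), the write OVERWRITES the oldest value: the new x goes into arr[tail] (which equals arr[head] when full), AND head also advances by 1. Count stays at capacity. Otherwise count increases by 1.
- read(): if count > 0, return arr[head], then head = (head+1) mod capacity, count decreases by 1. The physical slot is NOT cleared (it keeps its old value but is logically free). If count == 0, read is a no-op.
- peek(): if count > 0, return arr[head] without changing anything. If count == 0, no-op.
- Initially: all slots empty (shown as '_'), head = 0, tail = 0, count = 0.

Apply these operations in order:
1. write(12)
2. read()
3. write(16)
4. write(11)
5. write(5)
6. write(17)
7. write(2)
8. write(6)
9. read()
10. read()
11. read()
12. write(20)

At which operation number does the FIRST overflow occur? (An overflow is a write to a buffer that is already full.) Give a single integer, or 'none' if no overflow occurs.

Answer: 8

Derivation:
After op 1 (write(12)): arr=[12 _ _ _ _] head=0 tail=1 count=1
After op 2 (read()): arr=[12 _ _ _ _] head=1 tail=1 count=0
After op 3 (write(16)): arr=[12 16 _ _ _] head=1 tail=2 count=1
After op 4 (write(11)): arr=[12 16 11 _ _] head=1 tail=3 count=2
After op 5 (write(5)): arr=[12 16 11 5 _] head=1 tail=4 count=3
After op 6 (write(17)): arr=[12 16 11 5 17] head=1 tail=0 count=4
After op 7 (write(2)): arr=[2 16 11 5 17] head=1 tail=1 count=5
After op 8 (write(6)): arr=[2 6 11 5 17] head=2 tail=2 count=5
After op 9 (read()): arr=[2 6 11 5 17] head=3 tail=2 count=4
After op 10 (read()): arr=[2 6 11 5 17] head=4 tail=2 count=3
After op 11 (read()): arr=[2 6 11 5 17] head=0 tail=2 count=2
After op 12 (write(20)): arr=[2 6 20 5 17] head=0 tail=3 count=3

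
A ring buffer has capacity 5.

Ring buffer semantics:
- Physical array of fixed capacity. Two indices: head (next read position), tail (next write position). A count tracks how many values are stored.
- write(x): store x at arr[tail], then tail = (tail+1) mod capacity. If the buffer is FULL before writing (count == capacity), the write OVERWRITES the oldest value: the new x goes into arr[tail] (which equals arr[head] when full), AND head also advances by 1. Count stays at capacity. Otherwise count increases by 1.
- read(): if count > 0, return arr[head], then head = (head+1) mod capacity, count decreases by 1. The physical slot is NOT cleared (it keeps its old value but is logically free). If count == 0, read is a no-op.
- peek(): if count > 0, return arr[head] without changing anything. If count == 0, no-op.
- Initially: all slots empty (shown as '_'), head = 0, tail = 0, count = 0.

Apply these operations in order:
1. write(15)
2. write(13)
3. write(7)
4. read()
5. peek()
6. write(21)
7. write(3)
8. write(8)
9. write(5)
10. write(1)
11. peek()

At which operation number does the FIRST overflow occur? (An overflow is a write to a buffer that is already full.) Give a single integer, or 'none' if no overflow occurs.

Answer: 9

Derivation:
After op 1 (write(15)): arr=[15 _ _ _ _] head=0 tail=1 count=1
After op 2 (write(13)): arr=[15 13 _ _ _] head=0 tail=2 count=2
After op 3 (write(7)): arr=[15 13 7 _ _] head=0 tail=3 count=3
After op 4 (read()): arr=[15 13 7 _ _] head=1 tail=3 count=2
After op 5 (peek()): arr=[15 13 7 _ _] head=1 tail=3 count=2
After op 6 (write(21)): arr=[15 13 7 21 _] head=1 tail=4 count=3
After op 7 (write(3)): arr=[15 13 7 21 3] head=1 tail=0 count=4
After op 8 (write(8)): arr=[8 13 7 21 3] head=1 tail=1 count=5
After op 9 (write(5)): arr=[8 5 7 21 3] head=2 tail=2 count=5
After op 10 (write(1)): arr=[8 5 1 21 3] head=3 tail=3 count=5
After op 11 (peek()): arr=[8 5 1 21 3] head=3 tail=3 count=5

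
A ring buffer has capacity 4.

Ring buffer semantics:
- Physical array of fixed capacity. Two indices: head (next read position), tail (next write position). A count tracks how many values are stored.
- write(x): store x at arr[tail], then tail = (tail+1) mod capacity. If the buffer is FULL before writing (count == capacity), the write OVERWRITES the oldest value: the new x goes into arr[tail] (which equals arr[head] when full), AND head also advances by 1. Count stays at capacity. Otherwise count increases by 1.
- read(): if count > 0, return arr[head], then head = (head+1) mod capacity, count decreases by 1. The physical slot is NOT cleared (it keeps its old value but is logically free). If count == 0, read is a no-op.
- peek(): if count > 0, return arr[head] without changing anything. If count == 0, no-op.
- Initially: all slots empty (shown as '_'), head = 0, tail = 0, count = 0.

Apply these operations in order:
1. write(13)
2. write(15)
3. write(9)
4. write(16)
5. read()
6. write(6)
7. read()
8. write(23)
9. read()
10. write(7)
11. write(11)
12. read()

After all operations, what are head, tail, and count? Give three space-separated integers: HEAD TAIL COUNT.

After op 1 (write(13)): arr=[13 _ _ _] head=0 tail=1 count=1
After op 2 (write(15)): arr=[13 15 _ _] head=0 tail=2 count=2
After op 3 (write(9)): arr=[13 15 9 _] head=0 tail=3 count=3
After op 4 (write(16)): arr=[13 15 9 16] head=0 tail=0 count=4
After op 5 (read()): arr=[13 15 9 16] head=1 tail=0 count=3
After op 6 (write(6)): arr=[6 15 9 16] head=1 tail=1 count=4
After op 7 (read()): arr=[6 15 9 16] head=2 tail=1 count=3
After op 8 (write(23)): arr=[6 23 9 16] head=2 tail=2 count=4
After op 9 (read()): arr=[6 23 9 16] head=3 tail=2 count=3
After op 10 (write(7)): arr=[6 23 7 16] head=3 tail=3 count=4
After op 11 (write(11)): arr=[6 23 7 11] head=0 tail=0 count=4
After op 12 (read()): arr=[6 23 7 11] head=1 tail=0 count=3

Answer: 1 0 3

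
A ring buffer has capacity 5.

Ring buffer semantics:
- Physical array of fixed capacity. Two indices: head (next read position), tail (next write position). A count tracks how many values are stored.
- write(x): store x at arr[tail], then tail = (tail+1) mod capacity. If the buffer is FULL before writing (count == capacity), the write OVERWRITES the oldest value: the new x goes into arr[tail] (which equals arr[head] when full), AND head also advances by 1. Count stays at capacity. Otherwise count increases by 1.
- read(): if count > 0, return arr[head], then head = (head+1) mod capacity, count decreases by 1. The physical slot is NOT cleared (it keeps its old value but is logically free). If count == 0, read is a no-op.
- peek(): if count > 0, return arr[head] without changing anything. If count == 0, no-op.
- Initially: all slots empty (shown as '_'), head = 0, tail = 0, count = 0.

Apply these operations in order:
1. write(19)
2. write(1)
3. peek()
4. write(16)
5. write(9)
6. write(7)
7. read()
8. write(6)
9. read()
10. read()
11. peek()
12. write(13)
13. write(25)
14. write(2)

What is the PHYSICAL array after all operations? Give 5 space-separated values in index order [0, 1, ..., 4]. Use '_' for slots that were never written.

Answer: 6 13 25 2 7

Derivation:
After op 1 (write(19)): arr=[19 _ _ _ _] head=0 tail=1 count=1
After op 2 (write(1)): arr=[19 1 _ _ _] head=0 tail=2 count=2
After op 3 (peek()): arr=[19 1 _ _ _] head=0 tail=2 count=2
After op 4 (write(16)): arr=[19 1 16 _ _] head=0 tail=3 count=3
After op 5 (write(9)): arr=[19 1 16 9 _] head=0 tail=4 count=4
After op 6 (write(7)): arr=[19 1 16 9 7] head=0 tail=0 count=5
After op 7 (read()): arr=[19 1 16 9 7] head=1 tail=0 count=4
After op 8 (write(6)): arr=[6 1 16 9 7] head=1 tail=1 count=5
After op 9 (read()): arr=[6 1 16 9 7] head=2 tail=1 count=4
After op 10 (read()): arr=[6 1 16 9 7] head=3 tail=1 count=3
After op 11 (peek()): arr=[6 1 16 9 7] head=3 tail=1 count=3
After op 12 (write(13)): arr=[6 13 16 9 7] head=3 tail=2 count=4
After op 13 (write(25)): arr=[6 13 25 9 7] head=3 tail=3 count=5
After op 14 (write(2)): arr=[6 13 25 2 7] head=4 tail=4 count=5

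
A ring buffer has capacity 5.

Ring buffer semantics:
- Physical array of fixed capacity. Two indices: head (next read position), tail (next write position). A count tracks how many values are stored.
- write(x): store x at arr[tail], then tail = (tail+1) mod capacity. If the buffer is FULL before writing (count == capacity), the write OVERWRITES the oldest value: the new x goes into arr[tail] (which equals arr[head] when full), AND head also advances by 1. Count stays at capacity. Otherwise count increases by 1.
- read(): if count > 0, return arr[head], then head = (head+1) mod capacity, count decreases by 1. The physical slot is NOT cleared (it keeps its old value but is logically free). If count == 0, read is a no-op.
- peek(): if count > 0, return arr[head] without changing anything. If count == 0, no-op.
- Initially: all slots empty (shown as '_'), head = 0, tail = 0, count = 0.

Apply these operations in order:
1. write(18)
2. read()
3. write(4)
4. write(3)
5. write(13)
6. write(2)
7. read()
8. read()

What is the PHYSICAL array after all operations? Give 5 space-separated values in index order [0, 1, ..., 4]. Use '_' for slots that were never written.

Answer: 18 4 3 13 2

Derivation:
After op 1 (write(18)): arr=[18 _ _ _ _] head=0 tail=1 count=1
After op 2 (read()): arr=[18 _ _ _ _] head=1 tail=1 count=0
After op 3 (write(4)): arr=[18 4 _ _ _] head=1 tail=2 count=1
After op 4 (write(3)): arr=[18 4 3 _ _] head=1 tail=3 count=2
After op 5 (write(13)): arr=[18 4 3 13 _] head=1 tail=4 count=3
After op 6 (write(2)): arr=[18 4 3 13 2] head=1 tail=0 count=4
After op 7 (read()): arr=[18 4 3 13 2] head=2 tail=0 count=3
After op 8 (read()): arr=[18 4 3 13 2] head=3 tail=0 count=2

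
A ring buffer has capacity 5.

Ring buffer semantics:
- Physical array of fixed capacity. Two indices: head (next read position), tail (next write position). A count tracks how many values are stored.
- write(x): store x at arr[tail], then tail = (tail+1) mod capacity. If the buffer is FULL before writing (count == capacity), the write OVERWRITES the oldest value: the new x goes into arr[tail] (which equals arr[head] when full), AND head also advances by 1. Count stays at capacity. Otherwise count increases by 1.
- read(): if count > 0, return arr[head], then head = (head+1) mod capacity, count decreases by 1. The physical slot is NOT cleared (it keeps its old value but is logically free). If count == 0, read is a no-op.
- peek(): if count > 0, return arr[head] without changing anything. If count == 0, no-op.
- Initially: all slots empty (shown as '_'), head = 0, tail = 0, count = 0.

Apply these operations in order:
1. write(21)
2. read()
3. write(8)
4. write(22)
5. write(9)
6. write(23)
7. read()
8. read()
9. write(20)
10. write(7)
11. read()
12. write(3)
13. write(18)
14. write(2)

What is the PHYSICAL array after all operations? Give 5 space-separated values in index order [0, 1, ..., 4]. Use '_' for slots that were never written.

Answer: 20 7 3 18 2

Derivation:
After op 1 (write(21)): arr=[21 _ _ _ _] head=0 tail=1 count=1
After op 2 (read()): arr=[21 _ _ _ _] head=1 tail=1 count=0
After op 3 (write(8)): arr=[21 8 _ _ _] head=1 tail=2 count=1
After op 4 (write(22)): arr=[21 8 22 _ _] head=1 tail=3 count=2
After op 5 (write(9)): arr=[21 8 22 9 _] head=1 tail=4 count=3
After op 6 (write(23)): arr=[21 8 22 9 23] head=1 tail=0 count=4
After op 7 (read()): arr=[21 8 22 9 23] head=2 tail=0 count=3
After op 8 (read()): arr=[21 8 22 9 23] head=3 tail=0 count=2
After op 9 (write(20)): arr=[20 8 22 9 23] head=3 tail=1 count=3
After op 10 (write(7)): arr=[20 7 22 9 23] head=3 tail=2 count=4
After op 11 (read()): arr=[20 7 22 9 23] head=4 tail=2 count=3
After op 12 (write(3)): arr=[20 7 3 9 23] head=4 tail=3 count=4
After op 13 (write(18)): arr=[20 7 3 18 23] head=4 tail=4 count=5
After op 14 (write(2)): arr=[20 7 3 18 2] head=0 tail=0 count=5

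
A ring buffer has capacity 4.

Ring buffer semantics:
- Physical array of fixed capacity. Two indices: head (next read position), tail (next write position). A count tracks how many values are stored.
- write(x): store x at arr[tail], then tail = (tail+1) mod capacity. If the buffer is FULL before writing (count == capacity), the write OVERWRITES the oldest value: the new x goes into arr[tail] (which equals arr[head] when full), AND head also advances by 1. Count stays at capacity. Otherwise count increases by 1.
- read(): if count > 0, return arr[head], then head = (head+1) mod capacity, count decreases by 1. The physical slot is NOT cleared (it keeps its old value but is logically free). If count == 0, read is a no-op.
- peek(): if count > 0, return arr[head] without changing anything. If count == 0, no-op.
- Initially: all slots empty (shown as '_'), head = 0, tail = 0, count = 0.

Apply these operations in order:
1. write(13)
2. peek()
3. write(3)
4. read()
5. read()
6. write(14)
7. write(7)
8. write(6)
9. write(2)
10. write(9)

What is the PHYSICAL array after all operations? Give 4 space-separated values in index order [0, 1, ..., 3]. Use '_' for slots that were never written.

After op 1 (write(13)): arr=[13 _ _ _] head=0 tail=1 count=1
After op 2 (peek()): arr=[13 _ _ _] head=0 tail=1 count=1
After op 3 (write(3)): arr=[13 3 _ _] head=0 tail=2 count=2
After op 4 (read()): arr=[13 3 _ _] head=1 tail=2 count=1
After op 5 (read()): arr=[13 3 _ _] head=2 tail=2 count=0
After op 6 (write(14)): arr=[13 3 14 _] head=2 tail=3 count=1
After op 7 (write(7)): arr=[13 3 14 7] head=2 tail=0 count=2
After op 8 (write(6)): arr=[6 3 14 7] head=2 tail=1 count=3
After op 9 (write(2)): arr=[6 2 14 7] head=2 tail=2 count=4
After op 10 (write(9)): arr=[6 2 9 7] head=3 tail=3 count=4

Answer: 6 2 9 7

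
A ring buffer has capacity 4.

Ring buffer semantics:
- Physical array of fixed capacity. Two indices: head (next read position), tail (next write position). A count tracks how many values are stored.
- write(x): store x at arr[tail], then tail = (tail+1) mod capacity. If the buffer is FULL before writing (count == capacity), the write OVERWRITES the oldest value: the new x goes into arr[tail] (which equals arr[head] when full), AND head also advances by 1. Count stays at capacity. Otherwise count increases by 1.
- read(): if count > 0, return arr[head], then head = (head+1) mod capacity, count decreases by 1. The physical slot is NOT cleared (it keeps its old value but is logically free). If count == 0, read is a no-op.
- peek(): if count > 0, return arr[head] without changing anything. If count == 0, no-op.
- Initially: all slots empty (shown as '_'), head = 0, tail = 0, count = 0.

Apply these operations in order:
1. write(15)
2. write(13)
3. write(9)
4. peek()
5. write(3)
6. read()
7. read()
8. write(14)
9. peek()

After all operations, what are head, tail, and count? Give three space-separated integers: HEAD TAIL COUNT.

After op 1 (write(15)): arr=[15 _ _ _] head=0 tail=1 count=1
After op 2 (write(13)): arr=[15 13 _ _] head=0 tail=2 count=2
After op 3 (write(9)): arr=[15 13 9 _] head=0 tail=3 count=3
After op 4 (peek()): arr=[15 13 9 _] head=0 tail=3 count=3
After op 5 (write(3)): arr=[15 13 9 3] head=0 tail=0 count=4
After op 6 (read()): arr=[15 13 9 3] head=1 tail=0 count=3
After op 7 (read()): arr=[15 13 9 3] head=2 tail=0 count=2
After op 8 (write(14)): arr=[14 13 9 3] head=2 tail=1 count=3
After op 9 (peek()): arr=[14 13 9 3] head=2 tail=1 count=3

Answer: 2 1 3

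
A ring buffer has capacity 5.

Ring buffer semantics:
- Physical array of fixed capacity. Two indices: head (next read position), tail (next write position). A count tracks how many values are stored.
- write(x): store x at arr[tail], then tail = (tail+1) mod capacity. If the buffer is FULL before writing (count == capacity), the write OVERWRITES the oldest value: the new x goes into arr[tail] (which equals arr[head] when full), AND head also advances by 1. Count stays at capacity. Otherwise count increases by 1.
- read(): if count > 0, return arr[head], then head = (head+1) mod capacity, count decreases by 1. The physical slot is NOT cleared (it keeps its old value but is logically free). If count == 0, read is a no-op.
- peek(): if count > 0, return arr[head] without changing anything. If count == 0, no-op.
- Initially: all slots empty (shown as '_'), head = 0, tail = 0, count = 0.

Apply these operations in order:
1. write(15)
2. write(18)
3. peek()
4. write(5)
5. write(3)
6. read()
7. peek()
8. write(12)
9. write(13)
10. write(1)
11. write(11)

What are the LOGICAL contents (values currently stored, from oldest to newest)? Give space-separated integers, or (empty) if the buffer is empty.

After op 1 (write(15)): arr=[15 _ _ _ _] head=0 tail=1 count=1
After op 2 (write(18)): arr=[15 18 _ _ _] head=0 tail=2 count=2
After op 3 (peek()): arr=[15 18 _ _ _] head=0 tail=2 count=2
After op 4 (write(5)): arr=[15 18 5 _ _] head=0 tail=3 count=3
After op 5 (write(3)): arr=[15 18 5 3 _] head=0 tail=4 count=4
After op 6 (read()): arr=[15 18 5 3 _] head=1 tail=4 count=3
After op 7 (peek()): arr=[15 18 5 3 _] head=1 tail=4 count=3
After op 8 (write(12)): arr=[15 18 5 3 12] head=1 tail=0 count=4
After op 9 (write(13)): arr=[13 18 5 3 12] head=1 tail=1 count=5
After op 10 (write(1)): arr=[13 1 5 3 12] head=2 tail=2 count=5
After op 11 (write(11)): arr=[13 1 11 3 12] head=3 tail=3 count=5

Answer: 3 12 13 1 11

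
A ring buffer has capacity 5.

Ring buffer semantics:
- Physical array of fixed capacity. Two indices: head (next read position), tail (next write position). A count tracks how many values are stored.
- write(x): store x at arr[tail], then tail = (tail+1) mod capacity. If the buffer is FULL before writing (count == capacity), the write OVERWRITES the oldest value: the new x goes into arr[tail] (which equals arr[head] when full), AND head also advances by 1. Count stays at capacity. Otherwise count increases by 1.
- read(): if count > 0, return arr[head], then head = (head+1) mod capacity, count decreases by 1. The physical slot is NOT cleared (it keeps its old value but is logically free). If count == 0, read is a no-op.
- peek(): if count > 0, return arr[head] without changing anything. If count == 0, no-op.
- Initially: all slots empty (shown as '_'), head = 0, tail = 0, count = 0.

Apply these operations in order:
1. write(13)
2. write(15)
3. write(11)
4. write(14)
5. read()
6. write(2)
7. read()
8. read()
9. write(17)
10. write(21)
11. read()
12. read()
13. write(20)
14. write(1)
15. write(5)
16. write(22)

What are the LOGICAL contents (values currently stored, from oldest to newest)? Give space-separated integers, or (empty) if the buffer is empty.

Answer: 21 20 1 5 22

Derivation:
After op 1 (write(13)): arr=[13 _ _ _ _] head=0 tail=1 count=1
After op 2 (write(15)): arr=[13 15 _ _ _] head=0 tail=2 count=2
After op 3 (write(11)): arr=[13 15 11 _ _] head=0 tail=3 count=3
After op 4 (write(14)): arr=[13 15 11 14 _] head=0 tail=4 count=4
After op 5 (read()): arr=[13 15 11 14 _] head=1 tail=4 count=3
After op 6 (write(2)): arr=[13 15 11 14 2] head=1 tail=0 count=4
After op 7 (read()): arr=[13 15 11 14 2] head=2 tail=0 count=3
After op 8 (read()): arr=[13 15 11 14 2] head=3 tail=0 count=2
After op 9 (write(17)): arr=[17 15 11 14 2] head=3 tail=1 count=3
After op 10 (write(21)): arr=[17 21 11 14 2] head=3 tail=2 count=4
After op 11 (read()): arr=[17 21 11 14 2] head=4 tail=2 count=3
After op 12 (read()): arr=[17 21 11 14 2] head=0 tail=2 count=2
After op 13 (write(20)): arr=[17 21 20 14 2] head=0 tail=3 count=3
After op 14 (write(1)): arr=[17 21 20 1 2] head=0 tail=4 count=4
After op 15 (write(5)): arr=[17 21 20 1 5] head=0 tail=0 count=5
After op 16 (write(22)): arr=[22 21 20 1 5] head=1 tail=1 count=5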